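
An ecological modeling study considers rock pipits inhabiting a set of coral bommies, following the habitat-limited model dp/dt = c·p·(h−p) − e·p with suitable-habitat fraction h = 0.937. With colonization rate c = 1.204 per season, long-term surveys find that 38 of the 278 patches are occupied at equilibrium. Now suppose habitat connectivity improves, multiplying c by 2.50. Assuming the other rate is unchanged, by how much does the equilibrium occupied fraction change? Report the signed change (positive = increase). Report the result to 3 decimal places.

0.480

Observed p* = 38/278 = 0.13669.
Balance c(h−p*) = e gives e = 1.204×(0.937 − 0.13669) = 0.96357.
New p* = 0.937 − e/c = 0.937 − 0.96357/3.01000 = 0.61688.
Δp* = 0.61688 − 0.13669 = +0.48019.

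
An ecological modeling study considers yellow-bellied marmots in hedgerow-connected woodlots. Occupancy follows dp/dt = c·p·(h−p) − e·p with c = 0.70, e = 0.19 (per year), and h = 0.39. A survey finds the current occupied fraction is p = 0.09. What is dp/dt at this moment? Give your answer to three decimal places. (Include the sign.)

Colonization term: c·p·(h−p) = 0.70×0.09×0.3000 = 0.01890.
Extinction term: e·p = 0.01710.
dp/dt = 0.01890 − 0.01710 = 0.00180.

0.002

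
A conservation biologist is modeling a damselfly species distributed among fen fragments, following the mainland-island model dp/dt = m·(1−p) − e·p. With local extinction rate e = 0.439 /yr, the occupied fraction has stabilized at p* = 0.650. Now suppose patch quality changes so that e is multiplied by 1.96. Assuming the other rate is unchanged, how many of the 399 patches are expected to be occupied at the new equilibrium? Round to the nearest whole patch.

194

Balance m(1−p*) = e·p* gives m = e·p*/(1−p*) = 0.439×0.65000/0.35000 = 0.81529.
New p* = m/(m+e) = 0.81529/(0.81529+0.86044) = 0.48653.
Expected occupied = 399 × 0.48653 = 194.13 ≈ 194.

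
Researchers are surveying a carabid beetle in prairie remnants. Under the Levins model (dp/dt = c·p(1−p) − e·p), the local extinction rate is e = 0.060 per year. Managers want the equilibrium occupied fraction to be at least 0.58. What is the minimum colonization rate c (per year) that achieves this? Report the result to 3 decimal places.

p* = 1 − e/c ≥ 0.58 requires e/c ≤ 0.4200, i.e. c ≥ e/0.4200.
c_min = 0.060/0.4200 = 0.1429.

0.143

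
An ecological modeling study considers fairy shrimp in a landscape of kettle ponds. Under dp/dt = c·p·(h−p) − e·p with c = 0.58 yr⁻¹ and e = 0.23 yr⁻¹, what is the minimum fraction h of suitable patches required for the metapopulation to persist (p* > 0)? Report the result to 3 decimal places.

p* = h − e/c is positive only when h > e/c.
h_min = e/c = 0.23/0.58 = 0.3966.

0.397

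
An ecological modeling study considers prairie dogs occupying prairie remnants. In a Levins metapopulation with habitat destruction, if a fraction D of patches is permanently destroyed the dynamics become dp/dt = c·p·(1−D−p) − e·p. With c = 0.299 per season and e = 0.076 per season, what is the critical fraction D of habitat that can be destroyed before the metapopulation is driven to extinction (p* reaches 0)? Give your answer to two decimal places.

0.75

The nontrivial equilibrium is p* = (1−D) − e/c; extinction occurs when this hits zero.
So D_crit = 1 − e/c = 1 − 0.076/0.299 = 1 − 0.2542 = 0.7458.
Note this equals the original equilibrium occupancy — the Levins extinction-debt result.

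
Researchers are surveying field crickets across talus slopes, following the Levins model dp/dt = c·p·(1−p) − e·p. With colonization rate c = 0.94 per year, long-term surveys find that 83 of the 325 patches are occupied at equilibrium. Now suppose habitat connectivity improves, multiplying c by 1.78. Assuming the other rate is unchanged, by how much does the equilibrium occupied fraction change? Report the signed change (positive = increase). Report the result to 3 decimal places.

0.326

Observed p* = 83/325 = 0.25538.
Balance c(1−p*) = e gives e = 0.94×(1 − 0.25538) = 0.69994.
New p* = 1 − e/c = 1 − 0.69994/1.67320 = 0.58168.
Δp* = 0.58168 − 0.25538 = +0.32630.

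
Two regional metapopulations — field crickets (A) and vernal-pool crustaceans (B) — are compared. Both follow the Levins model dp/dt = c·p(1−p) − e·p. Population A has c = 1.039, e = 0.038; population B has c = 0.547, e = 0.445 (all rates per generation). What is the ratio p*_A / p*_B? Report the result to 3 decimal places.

A: p*_A = 1 − 0.038/1.039 = 0.9634.
B: p*_B = 1 − 0.445/0.547 = 0.1865.
p*_A / p*_B = 0.9634/0.1865 = 5.1666.

5.167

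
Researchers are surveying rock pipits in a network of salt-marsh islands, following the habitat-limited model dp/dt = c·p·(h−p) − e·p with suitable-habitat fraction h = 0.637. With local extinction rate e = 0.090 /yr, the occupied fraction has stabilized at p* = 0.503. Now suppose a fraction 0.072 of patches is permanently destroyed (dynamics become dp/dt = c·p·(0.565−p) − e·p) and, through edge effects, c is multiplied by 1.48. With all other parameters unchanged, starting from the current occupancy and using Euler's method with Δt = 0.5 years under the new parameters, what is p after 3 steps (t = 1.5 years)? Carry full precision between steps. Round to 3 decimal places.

0.487

Balance c(h−p*) = e gives c = e/(0.637 − 0.50300) = 0.090/0.13400 = 0.67164.
Starting from p₀ = 0.50300; update p ← p + (dp/dt)·Δt with the new parameters.
step 1: Δp = -0.00714, p = 0.49586
step 2: Δp = -0.00528, p = 0.49059
step 3: Δp = -0.00393, p = 0.48666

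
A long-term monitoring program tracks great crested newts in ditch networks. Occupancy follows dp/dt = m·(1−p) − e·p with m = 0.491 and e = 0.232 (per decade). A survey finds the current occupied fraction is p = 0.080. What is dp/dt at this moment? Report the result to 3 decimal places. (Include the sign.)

Colonization term: m·(1−p) = 0.491×0.9200 = 0.45172.
Extinction term: e·p = 0.01856.
dp/dt = 0.45172 − 0.01856 = 0.43316.

0.433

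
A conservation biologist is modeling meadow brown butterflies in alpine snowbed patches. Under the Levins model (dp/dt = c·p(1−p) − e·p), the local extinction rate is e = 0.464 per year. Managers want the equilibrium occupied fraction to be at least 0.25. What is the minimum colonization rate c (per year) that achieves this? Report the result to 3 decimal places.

0.619

p* = 1 − e/c ≥ 0.25 requires e/c ≤ 0.7500, i.e. c ≥ e/0.7500.
c_min = 0.464/0.7500 = 0.6187.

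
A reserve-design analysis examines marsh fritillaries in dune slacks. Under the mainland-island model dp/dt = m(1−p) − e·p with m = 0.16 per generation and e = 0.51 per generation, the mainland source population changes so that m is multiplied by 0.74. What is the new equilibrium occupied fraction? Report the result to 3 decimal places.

0.188

Before: p* = 0.16/(0.16+0.51) = 0.2388.
After: m = 0.1184, e = 0.51; p* = 0.1184/0.6284 = 0.1884.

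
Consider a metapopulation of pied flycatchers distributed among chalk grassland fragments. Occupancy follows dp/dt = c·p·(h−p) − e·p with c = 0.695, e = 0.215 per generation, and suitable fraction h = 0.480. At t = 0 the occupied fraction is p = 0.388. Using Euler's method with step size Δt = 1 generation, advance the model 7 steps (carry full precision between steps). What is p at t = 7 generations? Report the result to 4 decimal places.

Update rule: p ← p + [c·p·(h−p) − e·p]·Δt with Δt = 1.
  1  |  dp/dt·Δt = -0.058611  |  p_1 = 0.329389
  2  |  dp/dt·Δt = -0.036340  |  p_2 = 0.293049
  3  |  dp/dt·Δt = -0.024929  |  p_3 = 0.268119
  4  |  dp/dt·Δt = -0.018163  |  p_4 = 0.249956
  5  |  dp/dt·Δt = -0.013777  |  p_5 = 0.236179
  6  |  dp/dt·Δt = -0.010757  |  p_6 = 0.225422
  7  |  dp/dt·Δt = -0.008581  |  p_7 = 0.216841

0.2168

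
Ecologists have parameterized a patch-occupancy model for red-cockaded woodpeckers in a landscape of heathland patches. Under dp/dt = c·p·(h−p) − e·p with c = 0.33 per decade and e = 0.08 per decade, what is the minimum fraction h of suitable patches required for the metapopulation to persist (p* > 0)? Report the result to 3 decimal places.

0.242

p* = h − e/c is positive only when h > e/c.
h_min = e/c = 0.08/0.33 = 0.2424.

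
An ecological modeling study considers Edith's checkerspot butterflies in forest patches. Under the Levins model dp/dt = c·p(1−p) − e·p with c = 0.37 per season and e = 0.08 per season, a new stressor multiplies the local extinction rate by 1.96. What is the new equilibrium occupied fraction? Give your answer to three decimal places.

Before: p* = 1 − 0.08/0.37 = 0.7838.
After the change, c = 0.37, e = 0.1568, so p* = 1 − 0.1568/0.37 = 0.5762.

0.576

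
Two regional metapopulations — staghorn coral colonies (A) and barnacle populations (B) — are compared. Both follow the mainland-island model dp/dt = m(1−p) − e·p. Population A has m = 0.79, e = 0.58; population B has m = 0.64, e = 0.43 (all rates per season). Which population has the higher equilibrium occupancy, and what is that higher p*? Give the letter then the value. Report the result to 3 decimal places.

B, 0.598

A: p*_A = m/(m+e) = 0.79/1.3700 = 0.5766.
B: p*_B = 0.64/1.0700 = 0.5981.
B is higher at 0.5981.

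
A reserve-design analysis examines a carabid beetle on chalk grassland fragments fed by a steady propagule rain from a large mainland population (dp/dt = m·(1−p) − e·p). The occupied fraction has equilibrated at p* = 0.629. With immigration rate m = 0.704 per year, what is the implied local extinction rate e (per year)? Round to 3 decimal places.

At equilibrium m(1−p*) = e·p*, so e = m(1−p*)/p*.
e = 0.704 × 0.3710 / 0.629 = 0.4152.

0.415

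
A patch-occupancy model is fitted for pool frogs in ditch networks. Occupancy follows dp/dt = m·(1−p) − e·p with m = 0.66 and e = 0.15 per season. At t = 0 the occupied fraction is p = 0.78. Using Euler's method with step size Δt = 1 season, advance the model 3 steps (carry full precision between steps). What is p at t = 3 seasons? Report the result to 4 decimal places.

Update rule: p ← p + [m·(1−p) − e·p]·Δt with Δt = 1.
p: 0.78000 → 0.80820  (Δp = +0.02820)
p: 0.80820 → 0.81356  (Δp = +0.00536)
p: 0.81356 → 0.81458  (Δp = +0.00102)

0.8146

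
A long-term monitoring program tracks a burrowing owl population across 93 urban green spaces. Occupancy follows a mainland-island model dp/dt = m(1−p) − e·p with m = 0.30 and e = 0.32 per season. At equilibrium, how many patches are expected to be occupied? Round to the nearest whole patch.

45

p* = m/(m+e) = 0.30/0.6200 = 0.4839.
Expected occupied patches = N × p* = 93 × 0.4839 = 45.00 ≈ 45.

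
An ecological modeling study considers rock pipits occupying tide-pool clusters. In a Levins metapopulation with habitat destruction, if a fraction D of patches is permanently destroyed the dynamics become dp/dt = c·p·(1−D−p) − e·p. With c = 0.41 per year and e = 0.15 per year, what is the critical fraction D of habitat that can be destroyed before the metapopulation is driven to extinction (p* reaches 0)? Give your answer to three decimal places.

0.634

The nontrivial equilibrium is p* = (1−D) − e/c; extinction occurs when this hits zero.
So D_crit = 1 − e/c = 1 − 0.15/0.41 = 1 − 0.3659 = 0.6341.
Note this equals the original equilibrium occupancy — the Levins extinction-debt result.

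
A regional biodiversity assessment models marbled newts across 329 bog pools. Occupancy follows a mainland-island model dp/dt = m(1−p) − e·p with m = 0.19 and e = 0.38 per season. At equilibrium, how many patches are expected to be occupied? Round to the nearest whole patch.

p* = m/(m+e) = 0.19/0.5700 = 0.3333.
Expected occupied patches = N × p* = 329 × 0.3333 = 109.67 ≈ 110.

110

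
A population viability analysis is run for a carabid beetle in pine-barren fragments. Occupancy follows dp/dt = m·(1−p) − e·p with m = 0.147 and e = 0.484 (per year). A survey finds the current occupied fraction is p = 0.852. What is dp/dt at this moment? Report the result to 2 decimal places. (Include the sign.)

Colonization term: m·(1−p) = 0.147×0.1480 = 0.02176.
Extinction term: e·p = 0.41237.
dp/dt = 0.02176 − 0.41237 = -0.39061.

-0.39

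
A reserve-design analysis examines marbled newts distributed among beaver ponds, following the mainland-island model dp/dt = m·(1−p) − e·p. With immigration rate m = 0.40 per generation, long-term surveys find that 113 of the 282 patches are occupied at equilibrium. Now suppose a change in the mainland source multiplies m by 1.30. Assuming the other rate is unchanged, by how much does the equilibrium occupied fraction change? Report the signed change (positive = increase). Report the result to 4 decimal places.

0.0643

Observed p* = 113/282 = 0.40071.
Balance m(1−p*) = e·p* gives e = m(1−p*)/p* = 0.40×0.59929/0.40071 = 0.59823.
New p* = m/(m+e) = 0.52000/(0.52000+0.59823) = 0.46502.
Δp* = 0.46502 − 0.40071 = +0.06431.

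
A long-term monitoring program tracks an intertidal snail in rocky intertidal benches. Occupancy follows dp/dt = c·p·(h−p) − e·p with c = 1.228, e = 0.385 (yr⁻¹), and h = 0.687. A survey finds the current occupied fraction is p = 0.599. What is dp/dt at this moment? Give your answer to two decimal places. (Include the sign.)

Colonization term: c·p·(h−p) = 1.228×0.599×0.0880 = 0.06473.
Extinction term: e·p = 0.23061.
dp/dt = 0.06473 − 0.23061 = -0.16588.

-0.17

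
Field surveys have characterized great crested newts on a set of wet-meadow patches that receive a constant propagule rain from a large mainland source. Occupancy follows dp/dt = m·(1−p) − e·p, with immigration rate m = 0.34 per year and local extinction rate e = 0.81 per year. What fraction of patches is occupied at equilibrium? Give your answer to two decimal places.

0.30

At equilibrium the propagule rain into empty patches balances local extinction: m(1−p*) = e·p*.
p* = m/(m+e) = 0.34/(0.34+0.81) = 0.34/1.1500 = 0.2957.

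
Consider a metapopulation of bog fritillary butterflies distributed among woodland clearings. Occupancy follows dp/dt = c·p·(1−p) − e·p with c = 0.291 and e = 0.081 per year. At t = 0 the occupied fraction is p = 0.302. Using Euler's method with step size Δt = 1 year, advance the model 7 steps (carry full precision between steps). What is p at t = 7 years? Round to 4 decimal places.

0.5507

Update rule: p ← p + [c·p·(1−p) − e·p]·Δt with Δt = 1.
p: 0.30200 → 0.33888  (Δp = +0.03688)
p: 0.33888 → 0.37663  (Δp = +0.03775)
p: 0.37663 → 0.41444  (Δp = +0.03781)
p: 0.41444 → 0.45149  (Δp = +0.03705)
p: 0.45149 → 0.48698  (Δp = +0.03549)
p: 0.48698 → 0.52024  (Δp = +0.03325)
p: 0.52024 → 0.55073  (Δp = +0.03049)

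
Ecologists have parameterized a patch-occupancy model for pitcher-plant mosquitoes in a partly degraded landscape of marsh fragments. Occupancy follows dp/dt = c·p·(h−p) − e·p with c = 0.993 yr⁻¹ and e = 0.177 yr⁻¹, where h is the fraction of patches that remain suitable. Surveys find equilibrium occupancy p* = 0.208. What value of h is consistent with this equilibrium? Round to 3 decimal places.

0.386

At equilibrium c(h−p*) = e, so h = p* + e/c.
h = 0.208 + 0.177/0.993 = 0.208 + 0.1782 = 0.3862.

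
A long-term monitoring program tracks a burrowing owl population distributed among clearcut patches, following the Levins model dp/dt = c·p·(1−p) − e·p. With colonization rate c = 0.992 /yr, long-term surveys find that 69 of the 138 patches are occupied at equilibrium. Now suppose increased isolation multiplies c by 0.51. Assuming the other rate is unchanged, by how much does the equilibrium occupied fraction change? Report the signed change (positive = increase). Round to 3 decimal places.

Observed p* = 69/138 = 0.50000.
Balance c(1−p*) = e gives e = 0.992×(1 − 0.50000) = 0.49600.
New p* = 1 − e/c = 1 − 0.49600/0.50592 = 0.01961.
Δp* = 0.01961 − 0.50000 = -0.48039.

-0.480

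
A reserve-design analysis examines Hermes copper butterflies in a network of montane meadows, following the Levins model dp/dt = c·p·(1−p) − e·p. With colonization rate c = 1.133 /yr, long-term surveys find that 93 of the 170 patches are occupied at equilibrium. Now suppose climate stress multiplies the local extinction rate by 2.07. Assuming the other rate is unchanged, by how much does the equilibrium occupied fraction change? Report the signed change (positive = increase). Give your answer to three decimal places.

Observed p* = 93/170 = 0.54706.
Balance c(1−p*) = e gives e = 1.133×(1 − 0.54706) = 0.51318.
New p* = 1 − e/c = 1 − 1.06228/1.13300 = 0.06242.
Δp* = 0.06242 − 0.54706 = -0.48464.

-0.485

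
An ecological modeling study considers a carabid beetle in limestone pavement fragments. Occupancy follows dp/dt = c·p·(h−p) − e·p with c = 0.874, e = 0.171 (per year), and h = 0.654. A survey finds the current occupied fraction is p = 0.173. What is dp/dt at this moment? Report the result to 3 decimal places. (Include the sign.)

0.043

Colonization term: c·p·(h−p) = 0.874×0.173×0.4810 = 0.07273.
Extinction term: e·p = 0.02958.
dp/dt = 0.07273 − 0.02958 = 0.04315.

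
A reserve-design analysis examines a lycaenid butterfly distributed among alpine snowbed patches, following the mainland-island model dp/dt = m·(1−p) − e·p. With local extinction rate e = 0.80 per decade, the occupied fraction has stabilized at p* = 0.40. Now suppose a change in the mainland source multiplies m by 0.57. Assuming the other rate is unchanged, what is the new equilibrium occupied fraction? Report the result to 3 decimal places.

Balance m(1−p*) = e·p* gives m = e·p*/(1−p*) = 0.80×0.40000/0.60000 = 0.53333.
New p* = m/(m+e) = 0.30400/(0.30400+0.80000) = 0.27536.

0.275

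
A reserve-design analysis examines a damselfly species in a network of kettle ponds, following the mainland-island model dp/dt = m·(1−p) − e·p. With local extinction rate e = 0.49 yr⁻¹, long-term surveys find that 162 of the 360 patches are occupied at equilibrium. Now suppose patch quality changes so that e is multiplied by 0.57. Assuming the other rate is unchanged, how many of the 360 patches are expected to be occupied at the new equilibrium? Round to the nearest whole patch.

212

Observed p* = 162/360 = 0.45000.
Balance m(1−p*) = e·p* gives m = e·p*/(1−p*) = 0.49×0.45000/0.55000 = 0.40091.
New p* = m/(m+e) = 0.40091/(0.40091+0.27930) = 0.58939.
Expected occupied = 360 × 0.58939 = 212.18 ≈ 212.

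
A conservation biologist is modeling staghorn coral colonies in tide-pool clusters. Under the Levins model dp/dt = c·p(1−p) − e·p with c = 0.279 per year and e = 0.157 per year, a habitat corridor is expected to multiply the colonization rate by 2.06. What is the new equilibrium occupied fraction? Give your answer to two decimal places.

Before: p* = 1 − 0.157/0.279 = 0.4373.
After the change, c = 0.57474, e = 0.157, so p* = 1 − 0.157/0.57474 = 0.7268.

0.73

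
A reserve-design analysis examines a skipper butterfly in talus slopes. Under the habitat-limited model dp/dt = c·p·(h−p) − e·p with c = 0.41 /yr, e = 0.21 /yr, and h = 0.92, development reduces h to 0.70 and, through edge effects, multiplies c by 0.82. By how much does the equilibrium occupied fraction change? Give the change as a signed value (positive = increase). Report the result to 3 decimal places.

Before: p* = h − e/c = 0.92 − 0.21/0.41 = 0.92 − 0.5122 = 0.4078.
After: c = 0.3362, e = 0.21, h = 0.70; p* = 0.70 − 0.21/0.3362 = 0.0754.
Δp* = 0.0754 − 0.4078 = -0.3324.

-0.332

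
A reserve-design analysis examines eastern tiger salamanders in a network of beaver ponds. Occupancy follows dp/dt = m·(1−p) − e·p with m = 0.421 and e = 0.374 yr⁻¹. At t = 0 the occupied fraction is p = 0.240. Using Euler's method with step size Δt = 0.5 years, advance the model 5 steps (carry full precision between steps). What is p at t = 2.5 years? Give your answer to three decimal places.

0.507

Update rule: p ← p + [m·(1−p) − e·p]·Δt with Δt = 0.5.
t = 0.5: p = 0.24000 + (+0.11510) = 0.35510
t = 1: p = 0.35510 + (+0.06935) = 0.42445
t = 1.5: p = 0.42445 + (+0.04178) = 0.46623
t = 2: p = 0.46623 + (+0.02517) = 0.49140
t = 2.5: p = 0.49140 + (+0.01517) = 0.50657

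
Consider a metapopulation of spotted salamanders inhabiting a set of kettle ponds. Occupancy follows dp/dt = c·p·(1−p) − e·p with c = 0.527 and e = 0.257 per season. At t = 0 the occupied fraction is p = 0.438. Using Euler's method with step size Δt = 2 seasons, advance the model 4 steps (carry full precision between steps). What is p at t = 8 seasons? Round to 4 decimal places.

Update rule: p ← p + [c·p·(1−p) − e·p]·Δt with Δt = 2.
step 1: Δp = +0.03432, p = 0.47232
step 2: Δp = +0.01992, p = 0.49224
step 3: Δp = +0.01043, p = 0.50266
step 4: Δp = +0.00512, p = 0.50779

0.5078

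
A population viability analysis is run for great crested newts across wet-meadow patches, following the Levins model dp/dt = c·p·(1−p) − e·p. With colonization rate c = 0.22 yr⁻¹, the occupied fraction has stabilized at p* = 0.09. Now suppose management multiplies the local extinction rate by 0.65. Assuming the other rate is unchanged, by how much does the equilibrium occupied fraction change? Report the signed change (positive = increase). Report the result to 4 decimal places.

Balance c(1−p*) = e gives e = 0.22×(1 − 0.09000) = 0.20020.
New p* = 1 − e/c = 1 − 0.13013/0.22000 = 0.40850.
Δp* = 0.40850 − 0.09000 = +0.31850.

0.3185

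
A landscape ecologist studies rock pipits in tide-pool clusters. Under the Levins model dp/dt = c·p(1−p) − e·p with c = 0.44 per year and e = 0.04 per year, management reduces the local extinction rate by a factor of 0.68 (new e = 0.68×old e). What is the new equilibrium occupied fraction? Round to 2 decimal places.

Before: p* = 1 − 0.04/0.44 = 0.9091.
After the change, c = 0.44, e = 0.0272, so p* = 1 − 0.0272/0.44 = 0.9382.

0.94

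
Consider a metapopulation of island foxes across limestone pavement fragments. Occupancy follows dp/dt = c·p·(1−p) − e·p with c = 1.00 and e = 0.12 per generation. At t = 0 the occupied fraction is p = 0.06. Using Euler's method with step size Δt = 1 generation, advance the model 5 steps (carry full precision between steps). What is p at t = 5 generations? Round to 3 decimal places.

0.696

Update rule: p ← p + [c·p·(1−p) − e·p]·Δt with Δt = 1.
t = 1: p = 0.06000 + (+0.04920) = 0.10920
t = 2: p = 0.10920 + (+0.08417) = 0.19337
t = 3: p = 0.19337 + (+0.13277) = 0.32615
t = 4: p = 0.32615 + (+0.18064) = 0.50678
t = 5: p = 0.50678 + (+0.18914) = 0.69592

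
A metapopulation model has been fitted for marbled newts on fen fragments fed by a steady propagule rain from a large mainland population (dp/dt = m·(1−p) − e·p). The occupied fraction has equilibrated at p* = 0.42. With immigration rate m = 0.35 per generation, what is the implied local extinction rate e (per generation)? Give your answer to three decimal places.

0.483

At equilibrium m(1−p*) = e·p*, so e = m(1−p*)/p*.
e = 0.35 × 0.5800 / 0.42 = 0.4833.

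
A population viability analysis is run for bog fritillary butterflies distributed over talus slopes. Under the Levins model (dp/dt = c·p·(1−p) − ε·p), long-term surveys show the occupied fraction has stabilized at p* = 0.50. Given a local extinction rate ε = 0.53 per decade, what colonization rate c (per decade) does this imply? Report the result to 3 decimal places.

At equilibrium c(1−p*) = ε, so c = ε/(1−p*).
c = 0.53/(1 − 0.50) = 0.53/0.5000 = 1.0600.

1.060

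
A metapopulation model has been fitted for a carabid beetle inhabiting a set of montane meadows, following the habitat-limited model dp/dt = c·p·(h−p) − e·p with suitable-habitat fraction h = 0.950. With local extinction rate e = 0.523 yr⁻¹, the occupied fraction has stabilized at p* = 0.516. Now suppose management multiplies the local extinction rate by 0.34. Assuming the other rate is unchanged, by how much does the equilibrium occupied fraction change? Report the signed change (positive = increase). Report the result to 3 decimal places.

Balance c(h−p*) = e gives c = e/(0.95 − 0.51600) = 0.523/0.43400 = 1.20507.
New p* = 0.95 − e/c = 0.95 − 0.17782/1.20507 = 0.80244.
Δp* = 0.80244 − 0.51600 = +0.28644.

0.286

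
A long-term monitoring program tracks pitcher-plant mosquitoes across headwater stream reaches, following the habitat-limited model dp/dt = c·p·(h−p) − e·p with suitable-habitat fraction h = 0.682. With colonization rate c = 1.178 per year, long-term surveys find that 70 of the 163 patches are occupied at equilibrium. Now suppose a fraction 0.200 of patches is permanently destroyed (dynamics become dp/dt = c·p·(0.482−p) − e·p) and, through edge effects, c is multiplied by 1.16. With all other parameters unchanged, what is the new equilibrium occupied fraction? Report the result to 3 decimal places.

0.264

Observed p* = 70/163 = 0.42945.
Balance c(h−p*) = e gives e = 1.178×(0.682 − 0.42945) = 0.29750.
New p* = 0.482 − e/c = 0.482 − 0.29750/1.36648 = 0.26429.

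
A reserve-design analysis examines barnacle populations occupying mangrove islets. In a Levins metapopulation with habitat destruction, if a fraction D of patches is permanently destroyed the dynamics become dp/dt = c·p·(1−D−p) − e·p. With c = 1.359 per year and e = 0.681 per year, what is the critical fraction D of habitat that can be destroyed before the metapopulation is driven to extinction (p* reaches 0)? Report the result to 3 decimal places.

The nontrivial equilibrium is p* = (1−D) − e/c; extinction occurs when this hits zero.
So D_crit = 1 − e/c = 1 − 0.681/1.359 = 1 − 0.5011 = 0.4989.
Note this equals the original equilibrium occupancy — the Levins extinction-debt result.

0.499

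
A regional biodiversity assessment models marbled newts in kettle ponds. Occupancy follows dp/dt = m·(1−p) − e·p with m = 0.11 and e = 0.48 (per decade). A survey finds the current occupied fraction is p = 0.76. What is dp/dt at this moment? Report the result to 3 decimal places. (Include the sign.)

-0.338

Colonization term: m·(1−p) = 0.11×0.2400 = 0.02640.
Extinction term: e·p = 0.36480.
dp/dt = 0.02640 − 0.36480 = -0.33840.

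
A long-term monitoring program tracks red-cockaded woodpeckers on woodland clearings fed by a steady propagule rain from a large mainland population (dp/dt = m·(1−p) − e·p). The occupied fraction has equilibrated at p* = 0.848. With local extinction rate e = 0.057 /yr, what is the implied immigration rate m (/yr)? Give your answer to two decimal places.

0.32

At equilibrium m(1−p*) = e·p*, so m = e·p*/(1−p*).
m = 0.057 × 0.848 / 0.1520 = 0.0483/0.1520 = 0.3180.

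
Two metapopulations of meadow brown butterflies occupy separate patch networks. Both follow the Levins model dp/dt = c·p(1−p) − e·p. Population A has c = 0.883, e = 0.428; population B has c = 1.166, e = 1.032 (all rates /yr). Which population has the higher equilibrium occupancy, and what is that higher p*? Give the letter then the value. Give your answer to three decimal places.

A, 0.515

A: p*_A = 1 − 0.428/0.883 = 0.5153.
B: p*_B = 1 − 1.032/1.166 = 0.1149.
A is higher at 0.5153.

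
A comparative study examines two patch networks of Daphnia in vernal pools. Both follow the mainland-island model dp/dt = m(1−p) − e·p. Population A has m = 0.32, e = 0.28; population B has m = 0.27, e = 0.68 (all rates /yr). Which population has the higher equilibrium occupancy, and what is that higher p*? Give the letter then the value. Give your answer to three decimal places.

A: p*_A = m/(m+e) = 0.32/0.6000 = 0.5333.
B: p*_B = 0.27/0.9500 = 0.2842.
A is higher at 0.5333.

A, 0.533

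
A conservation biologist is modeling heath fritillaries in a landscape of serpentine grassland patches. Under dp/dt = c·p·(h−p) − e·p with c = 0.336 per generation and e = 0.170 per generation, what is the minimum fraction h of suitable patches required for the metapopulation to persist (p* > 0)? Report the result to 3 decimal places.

0.506

p* = h − e/c is positive only when h > e/c.
h_min = e/c = 0.170/0.336 = 0.5060.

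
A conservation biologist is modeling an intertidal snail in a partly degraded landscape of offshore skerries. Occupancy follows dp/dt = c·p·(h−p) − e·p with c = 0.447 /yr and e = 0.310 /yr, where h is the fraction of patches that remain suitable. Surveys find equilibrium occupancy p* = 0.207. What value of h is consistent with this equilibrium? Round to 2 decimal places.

0.90

At equilibrium c(h−p*) = e, so h = p* + e/c.
h = 0.207 + 0.310/0.447 = 0.207 + 0.6935 = 0.9005.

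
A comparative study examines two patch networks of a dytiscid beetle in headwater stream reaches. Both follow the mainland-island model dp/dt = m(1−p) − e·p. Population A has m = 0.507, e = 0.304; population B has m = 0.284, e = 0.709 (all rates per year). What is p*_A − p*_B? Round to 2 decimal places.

A: p*_A = m/(m+e) = 0.507/0.8110 = 0.6252.
B: p*_B = 0.284/0.9930 = 0.2860.
p*_A − p*_B = 0.6252 − 0.2860 = 0.3392.

0.34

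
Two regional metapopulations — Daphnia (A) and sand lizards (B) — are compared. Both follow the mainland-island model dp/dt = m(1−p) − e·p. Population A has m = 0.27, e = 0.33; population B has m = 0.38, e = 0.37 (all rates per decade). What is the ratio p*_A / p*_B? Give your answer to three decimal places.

A: p*_A = m/(m+e) = 0.27/0.6000 = 0.4500.
B: p*_B = 0.38/0.7500 = 0.5067.
p*_A / p*_B = 0.4500/0.5067 = 0.8882.

0.888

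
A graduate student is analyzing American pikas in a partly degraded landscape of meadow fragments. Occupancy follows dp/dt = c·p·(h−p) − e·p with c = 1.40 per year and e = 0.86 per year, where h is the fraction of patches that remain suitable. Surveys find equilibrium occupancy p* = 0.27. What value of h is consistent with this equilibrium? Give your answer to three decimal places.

At equilibrium c(h−p*) = e, so h = p* + e/c.
h = 0.27 + 0.86/1.40 = 0.27 + 0.6143 = 0.8843.

0.884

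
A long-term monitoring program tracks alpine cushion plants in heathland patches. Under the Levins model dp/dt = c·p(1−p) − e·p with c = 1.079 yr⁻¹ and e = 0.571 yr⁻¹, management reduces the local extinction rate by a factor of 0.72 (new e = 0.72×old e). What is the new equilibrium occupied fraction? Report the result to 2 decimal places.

0.62

Before: p* = 1 − 0.571/1.079 = 0.4708.
After the change, c = 1.079, e = 0.41112, so p* = 1 − 0.41112/1.079 = 0.6190.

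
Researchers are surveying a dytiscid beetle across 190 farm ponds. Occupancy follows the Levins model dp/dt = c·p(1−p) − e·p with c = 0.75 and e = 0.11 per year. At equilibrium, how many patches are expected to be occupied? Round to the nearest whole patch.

162

p* = 1 − e/c = 1 − 0.11/0.75 = 0.8533.
Expected occupied patches = N × p* = 190 × 0.8533 = 162.13 ≈ 162.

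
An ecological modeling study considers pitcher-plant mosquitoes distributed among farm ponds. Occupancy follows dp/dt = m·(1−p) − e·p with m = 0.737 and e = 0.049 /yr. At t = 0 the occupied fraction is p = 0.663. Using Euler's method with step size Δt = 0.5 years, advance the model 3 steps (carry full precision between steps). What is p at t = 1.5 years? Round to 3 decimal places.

0.876

Update rule: p ← p + [m·(1−p) − e·p]·Δt with Δt = 0.5.
step 1: Δp = +0.10794, p = 0.77094
step 2: Δp = +0.06552, p = 0.83646
step 3: Δp = +0.03977, p = 0.87623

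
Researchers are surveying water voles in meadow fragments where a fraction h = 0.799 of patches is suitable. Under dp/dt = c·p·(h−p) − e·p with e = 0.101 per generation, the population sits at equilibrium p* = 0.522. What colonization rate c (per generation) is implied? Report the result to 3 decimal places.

0.365

At equilibrium c(h−p*) = e, so c = e/(h−p*).
c = 0.101/(0.799 − 0.522) = 0.101/0.2770 = 0.3646.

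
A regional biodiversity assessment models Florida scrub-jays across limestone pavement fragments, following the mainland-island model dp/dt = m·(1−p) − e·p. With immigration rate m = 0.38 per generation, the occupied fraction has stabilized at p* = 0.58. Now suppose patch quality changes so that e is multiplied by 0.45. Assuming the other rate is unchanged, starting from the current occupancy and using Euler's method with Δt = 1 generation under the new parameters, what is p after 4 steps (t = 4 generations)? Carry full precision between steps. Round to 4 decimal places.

Balance m(1−p*) = e·p* gives e = m(1−p*)/p* = 0.38×0.42000/0.58000 = 0.27517.
Starting from p₀ = 0.58000; update p ← p + (dp/dt)·Δt with the new parameters.
  1  |  dp/dt·Δt = +0.087780  |  p_1 = 0.667780
  2  |  dp/dt·Δt = +0.043554  |  p_2 = 0.711334
  3  |  dp/dt·Δt = +0.021610  |  p_3 = 0.732944
  4  |  dp/dt·Δt = +0.010722  |  p_4 = 0.743667

0.7437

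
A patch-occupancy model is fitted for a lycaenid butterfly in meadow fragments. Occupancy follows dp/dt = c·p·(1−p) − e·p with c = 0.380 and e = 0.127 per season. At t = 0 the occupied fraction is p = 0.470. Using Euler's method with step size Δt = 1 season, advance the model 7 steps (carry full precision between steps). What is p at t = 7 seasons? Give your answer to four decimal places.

Update rule: p ← p + [c·p·(1−p) − e·p]·Δt with Δt = 1.
p: 0.47000 → 0.50497  (Δp = +0.03497)
p: 0.50497 → 0.53583  (Δp = +0.03086)
p: 0.53583 → 0.56229  (Δp = +0.02646)
p: 0.56229 → 0.58440  (Δp = +0.02211)
p: 0.58440 → 0.60248  (Δp = +0.01807)
p: 0.60248 → 0.61697  (Δp = +0.01449)
p: 0.61697 → 0.62842  (Δp = +0.01145)

0.6284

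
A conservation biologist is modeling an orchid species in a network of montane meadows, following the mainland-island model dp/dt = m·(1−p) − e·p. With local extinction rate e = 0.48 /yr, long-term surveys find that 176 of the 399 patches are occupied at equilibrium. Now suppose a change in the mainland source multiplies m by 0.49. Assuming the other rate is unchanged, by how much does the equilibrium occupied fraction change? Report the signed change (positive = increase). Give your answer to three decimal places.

Observed p* = 176/399 = 0.44110.
Balance m(1−p*) = e·p* gives m = e·p*/(1−p*) = 0.48×0.44110/0.55890 = 0.37883.
New p* = m/(m+e) = 0.18563/(0.18563+0.48000) = 0.27888.
Δp* = 0.27888 − 0.44110 = -0.16222.

-0.162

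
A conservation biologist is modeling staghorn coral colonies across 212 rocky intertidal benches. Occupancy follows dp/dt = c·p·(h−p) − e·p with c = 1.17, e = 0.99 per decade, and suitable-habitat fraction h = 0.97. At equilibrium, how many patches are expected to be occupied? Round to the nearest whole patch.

26

p* = h − e/c = 0.97 − 0.8462 = 0.1238.
Expected occupied patches = N × p* = 212 × 0.1238 = 26.26 ≈ 26.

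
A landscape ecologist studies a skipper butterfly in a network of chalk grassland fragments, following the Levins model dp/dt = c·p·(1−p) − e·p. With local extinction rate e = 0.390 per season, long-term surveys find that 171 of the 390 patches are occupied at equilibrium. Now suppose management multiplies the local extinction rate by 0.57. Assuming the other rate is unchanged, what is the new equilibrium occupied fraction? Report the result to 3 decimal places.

0.680

Observed p* = 171/390 = 0.43846.
Balance c(1−p*) = e gives c = e/(1 − 0.43846) = 0.390/0.56154 = 0.69452.
New p* = 1 − e/c = 1 − 0.22230/0.69452 = 0.67992.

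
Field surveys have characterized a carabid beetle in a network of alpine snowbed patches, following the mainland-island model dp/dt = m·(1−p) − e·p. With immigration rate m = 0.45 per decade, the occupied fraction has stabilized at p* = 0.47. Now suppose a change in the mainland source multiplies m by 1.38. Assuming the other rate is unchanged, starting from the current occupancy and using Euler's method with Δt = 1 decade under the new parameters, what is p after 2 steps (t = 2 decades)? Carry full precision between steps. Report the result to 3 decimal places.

Balance m(1−p*) = e·p* gives e = m(1−p*)/p* = 0.45×0.53000/0.47000 = 0.50745.
Starting from p₀ = 0.47000; update p ← p + (dp/dt)·Δt with the new parameters.
  1  |  dp/dt·Δt = +0.090630  |  p_1 = 0.560630
  2  |  dp/dt·Δt = -0.011641  |  p_2 = 0.548989

0.549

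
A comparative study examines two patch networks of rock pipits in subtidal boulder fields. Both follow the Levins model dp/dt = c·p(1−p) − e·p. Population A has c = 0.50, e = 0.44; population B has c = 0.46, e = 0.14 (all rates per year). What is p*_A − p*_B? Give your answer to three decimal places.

A: p*_A = 1 − 0.44/0.50 = 0.1200.
B: p*_B = 1 − 0.14/0.46 = 0.6957.
p*_A − p*_B = 0.1200 − 0.6957 = -0.5757.

-0.576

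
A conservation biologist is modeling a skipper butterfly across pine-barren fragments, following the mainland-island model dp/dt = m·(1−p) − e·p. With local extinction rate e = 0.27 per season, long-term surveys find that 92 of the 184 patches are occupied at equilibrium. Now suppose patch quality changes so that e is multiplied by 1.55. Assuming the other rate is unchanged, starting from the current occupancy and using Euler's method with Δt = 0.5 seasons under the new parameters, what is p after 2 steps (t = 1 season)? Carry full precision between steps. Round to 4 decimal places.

0.4385

Observed p* = 92/184 = 0.50000.
Balance m(1−p*) = e·p* gives m = e·p*/(1−p*) = 0.27×0.50000/0.50000 = 0.27000.
Starting from p₀ = 0.50000; update p ← p + (dp/dt)·Δt with the new parameters.
t = 0.5: p = 0.50000 + (-0.03713) = 0.46287
t = 1: p = 0.46287 + (-0.02434) = 0.43853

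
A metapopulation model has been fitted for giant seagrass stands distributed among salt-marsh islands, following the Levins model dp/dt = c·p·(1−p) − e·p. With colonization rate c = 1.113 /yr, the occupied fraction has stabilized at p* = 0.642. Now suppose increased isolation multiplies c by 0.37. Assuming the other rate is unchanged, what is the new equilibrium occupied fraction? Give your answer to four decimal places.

Balance c(1−p*) = e gives e = 1.113×(1 − 0.64200) = 0.39845.
New p* = 1 − e/c = 1 − 0.39845/0.41181 = 0.03244.

0.0324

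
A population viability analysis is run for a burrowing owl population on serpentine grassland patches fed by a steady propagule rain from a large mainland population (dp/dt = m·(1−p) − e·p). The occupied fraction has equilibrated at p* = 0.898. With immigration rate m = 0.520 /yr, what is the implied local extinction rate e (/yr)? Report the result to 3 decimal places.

At equilibrium m(1−p*) = e·p*, so e = m(1−p*)/p*.
e = 0.520 × 0.1020 / 0.898 = 0.0591.

0.059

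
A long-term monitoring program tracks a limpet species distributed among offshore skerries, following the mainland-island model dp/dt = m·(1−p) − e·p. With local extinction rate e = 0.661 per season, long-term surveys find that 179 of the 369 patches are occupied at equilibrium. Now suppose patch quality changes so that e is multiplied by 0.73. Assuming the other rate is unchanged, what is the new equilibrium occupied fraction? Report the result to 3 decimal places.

Observed p* = 179/369 = 0.48509.
Balance m(1−p*) = e·p* gives m = e·p*/(1−p*) = 0.661×0.48509/0.51491 = 0.62272.
New p* = m/(m+e) = 0.62272/(0.62272+0.48253) = 0.56342.

0.563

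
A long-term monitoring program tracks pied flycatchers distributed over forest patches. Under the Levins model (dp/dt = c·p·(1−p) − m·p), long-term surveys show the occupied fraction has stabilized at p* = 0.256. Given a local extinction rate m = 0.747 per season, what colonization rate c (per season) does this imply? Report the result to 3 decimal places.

1.004

At equilibrium c(1−p*) = m, so c = m/(1−p*).
c = 0.747/(1 − 0.256) = 0.747/0.7440 = 1.0040.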